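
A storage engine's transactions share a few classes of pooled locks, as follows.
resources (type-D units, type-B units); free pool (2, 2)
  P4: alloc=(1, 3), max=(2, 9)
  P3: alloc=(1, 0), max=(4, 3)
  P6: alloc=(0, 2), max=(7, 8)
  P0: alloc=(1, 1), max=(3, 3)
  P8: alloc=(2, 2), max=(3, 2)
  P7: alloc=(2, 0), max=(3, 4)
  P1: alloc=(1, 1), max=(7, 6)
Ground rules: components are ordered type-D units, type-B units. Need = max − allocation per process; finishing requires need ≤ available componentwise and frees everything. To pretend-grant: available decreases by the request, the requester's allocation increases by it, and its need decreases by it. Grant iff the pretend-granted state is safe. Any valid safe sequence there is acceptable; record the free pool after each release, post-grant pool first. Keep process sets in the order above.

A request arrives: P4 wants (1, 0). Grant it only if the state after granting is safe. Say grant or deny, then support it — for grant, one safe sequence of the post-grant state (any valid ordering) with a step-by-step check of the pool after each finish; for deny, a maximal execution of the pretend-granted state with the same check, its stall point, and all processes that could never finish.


GRANT. The post-grant state is safe; one safe sequence: P8, P7, P0, P1, P3, P6, P4.
Key observation: granting shrinks the pool to (1, 2), yet P8 still fits and the chain goes through.
Step-by-step check of the post-grant state:
  pool = (1, 2)
  P8 needs (1, 0) <= (1, 2) -> finishes; pool += (2, 2) = (3, 4)
  P7 needs (1, 4) <= (3, 4) -> finishes; pool += (2, 0) = (5, 4)
  P0 needs (2, 2) <= (5, 4) -> finishes; pool += (1, 1) = (6, 5)
  P1 needs (6, 5) <= (6, 5) -> finishes; pool += (1, 1) = (7, 6)
  P3 needs (3, 3) <= (7, 6) -> finishes; pool += (1, 0) = (8, 6)
  P6 needs (7, 6) <= (8, 6) -> finishes; pool += (0, 2) = (8, 8)
  P4 needs (0, 6) <= (8, 8) -> finishes; pool += (2, 3) = (10, 11)


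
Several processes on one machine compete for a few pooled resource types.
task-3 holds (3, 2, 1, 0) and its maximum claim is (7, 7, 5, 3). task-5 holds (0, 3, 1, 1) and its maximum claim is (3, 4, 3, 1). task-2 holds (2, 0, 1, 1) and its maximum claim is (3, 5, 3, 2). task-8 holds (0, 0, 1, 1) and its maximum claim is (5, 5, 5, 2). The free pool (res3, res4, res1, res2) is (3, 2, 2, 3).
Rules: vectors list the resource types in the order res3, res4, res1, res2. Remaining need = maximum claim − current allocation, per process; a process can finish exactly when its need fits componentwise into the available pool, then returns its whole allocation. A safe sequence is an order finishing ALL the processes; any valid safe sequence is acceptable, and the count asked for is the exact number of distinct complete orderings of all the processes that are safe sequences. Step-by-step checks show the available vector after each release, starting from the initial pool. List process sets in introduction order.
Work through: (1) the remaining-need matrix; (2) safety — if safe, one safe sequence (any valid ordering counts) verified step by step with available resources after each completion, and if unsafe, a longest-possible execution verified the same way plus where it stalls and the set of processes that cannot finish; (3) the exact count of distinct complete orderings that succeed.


(1) Outstanding need per process (order res3, res4, res1, res2):
  task-3: (4, 5, 4, 3)
  task-5: (3, 1, 2, 0)
  task-2: (1, 5, 2, 1)
  task-8: (5, 5, 4, 1)
(2) The state is SAFE; one workable sequence: task-5, task-2, task-8, task-3.
Key observation: task-5 marks the first exact bind of the order: its need (3, 1, 2, 0) fits the free (3, 2, 2, 3) with zero slack on a requested resource.
Check, step by step:
  pool = (3, 2, 2, 3)
  run task-5 (needs (3, 1, 2, 0), free (3, 2, 2, 3)); after release of (0, 3, 1, 1) the pool is (3, 5, 3, 4)
  run task-2 (needs (1, 5, 2, 1), free (3, 5, 3, 4)); after release of (2, 0, 1, 1) the pool is (5, 5, 4, 5)
  run task-8 (needs (5, 5, 4, 1), free (5, 5, 4, 5)); after release of (0, 0, 1, 1) the pool is (5, 5, 5, 6)
  run task-3 (needs (4, 5, 4, 3), free (5, 5, 5, 6)); after release of (3, 2, 1, 0) the pool is (8, 7, 6, 6)
(3) Exactly 2 of the possible complete orderings are safe sequences.


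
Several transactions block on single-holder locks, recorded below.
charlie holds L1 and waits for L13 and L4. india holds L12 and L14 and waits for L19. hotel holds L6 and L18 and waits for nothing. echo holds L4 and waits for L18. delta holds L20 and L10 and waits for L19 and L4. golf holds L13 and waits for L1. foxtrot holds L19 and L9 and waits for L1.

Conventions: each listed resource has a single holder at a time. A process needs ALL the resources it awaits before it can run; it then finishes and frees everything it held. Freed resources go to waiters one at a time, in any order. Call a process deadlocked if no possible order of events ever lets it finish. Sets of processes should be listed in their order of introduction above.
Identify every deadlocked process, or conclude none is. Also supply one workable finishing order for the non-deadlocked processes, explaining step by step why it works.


Deadlocked set: charlie, india, delta, golf and foxtrot.
Key observation: the cycle charlie -> golf -> charlie can never break — each member waits on the next; india, delta and foxtrot wait into the deadlock from upstream.
A valid finishing order for the others: hotel, echo.
Verifying each step:
  run hotel (it waits on nothing); releases L6 and L18
  run echo (all its waits — L18 — are resolved); releases L4


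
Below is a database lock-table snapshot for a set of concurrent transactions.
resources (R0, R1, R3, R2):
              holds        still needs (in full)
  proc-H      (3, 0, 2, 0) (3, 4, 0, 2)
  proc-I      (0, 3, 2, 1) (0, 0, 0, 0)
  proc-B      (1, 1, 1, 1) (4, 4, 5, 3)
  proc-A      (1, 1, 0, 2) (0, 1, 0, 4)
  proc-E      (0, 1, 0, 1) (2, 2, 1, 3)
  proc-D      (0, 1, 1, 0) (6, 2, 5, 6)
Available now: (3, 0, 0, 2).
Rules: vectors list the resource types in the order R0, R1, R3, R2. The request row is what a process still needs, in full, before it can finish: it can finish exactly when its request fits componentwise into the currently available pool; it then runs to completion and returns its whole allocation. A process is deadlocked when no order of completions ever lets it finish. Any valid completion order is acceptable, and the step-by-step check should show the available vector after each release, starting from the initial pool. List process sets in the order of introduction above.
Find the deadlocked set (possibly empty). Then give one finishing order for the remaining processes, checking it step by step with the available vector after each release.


Deadlocked: proc-B and proc-D.
Key observation: once proc-I, proc-E, proc-H, proc-A finish, the pool peaks at (7, 5, 4, 6) — and every remaining process still needs more R3 than that.
One completion order for the rest: proc-I, proc-E, proc-H, proc-A. Check, step by step:
  pool = (3, 0, 0, 2)
  proc-I: need (0, 0, 0, 0) fits (3, 0, 0, 2); releases (0, 3, 2, 1), pool now (3, 3, 2, 3)
  proc-E: need (2, 2, 1, 3) fits (3, 3, 2, 3); releases (0, 1, 0, 1), pool now (3, 4, 2, 4)
  proc-H: need (3, 4, 0, 2) fits (3, 4, 2, 4); releases (3, 0, 2, 0), pool now (6, 4, 4, 4)
  proc-A: need (0, 1, 0, 4) fits (6, 4, 4, 4); releases (1, 1, 0, 2), pool now (7, 5, 4, 6)
The stuck group stays short no matter what:
  blocked: proc-B wants (4, 4, 5, 3), pool (7, 5, 4, 6) — not enough R3
  blocked: proc-D wants (6, 2, 5, 6), pool (7, 5, 4, 6) — not enough R3


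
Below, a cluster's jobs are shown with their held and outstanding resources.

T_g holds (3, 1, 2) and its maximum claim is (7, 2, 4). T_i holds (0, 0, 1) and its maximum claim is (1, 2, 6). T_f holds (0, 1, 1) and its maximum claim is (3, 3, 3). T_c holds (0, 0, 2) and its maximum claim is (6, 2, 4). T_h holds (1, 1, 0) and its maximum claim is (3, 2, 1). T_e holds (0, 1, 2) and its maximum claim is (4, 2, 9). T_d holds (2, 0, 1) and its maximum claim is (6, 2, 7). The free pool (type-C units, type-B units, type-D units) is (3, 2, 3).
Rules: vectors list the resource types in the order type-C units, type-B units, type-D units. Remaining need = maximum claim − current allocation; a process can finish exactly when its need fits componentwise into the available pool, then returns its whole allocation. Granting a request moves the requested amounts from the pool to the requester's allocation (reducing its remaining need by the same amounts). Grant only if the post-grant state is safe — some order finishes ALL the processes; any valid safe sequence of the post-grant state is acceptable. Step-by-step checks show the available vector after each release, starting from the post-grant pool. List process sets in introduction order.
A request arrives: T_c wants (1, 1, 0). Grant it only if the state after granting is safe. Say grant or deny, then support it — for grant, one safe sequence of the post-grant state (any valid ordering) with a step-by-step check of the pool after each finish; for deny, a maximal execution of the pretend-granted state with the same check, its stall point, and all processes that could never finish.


DENY. Granting would leave the state unsafe.
Key observation: after T_h, T_f the pool peaks at (3, 3, 4), and each blocked process is short somewhere: T_g on type-C units; T_i on type-D units; T_c on type-C units; T_e on type-C units, type-D units; T_d on type-C units, type-D units.
After a pretend grant, a maximal execution: T_h, T_f — then nothing else fits. Verifying each step:
  pool = (2, 1, 3)
  T_h needs (2, 1, 1) <= (2, 1, 3) -> finishes; pool += (1, 1, 0) = (3, 2, 3)
  T_f needs (3, 2, 2) <= (3, 2, 3) -> finishes; pool += (0, 1, 1) = (3, 3, 4)
  blocked: T_g wants (4, 1, 2), pool (3, 3, 4) — not enough type-C units
  blocked: T_i wants (1, 2, 5), pool (3, 3, 4) — not enough type-D units
  blocked: T_c wants (5, 1, 2), pool (3, 3, 4) — not enough type-C units
  blocked: T_e wants (4, 1, 7), pool (3, 3, 4) — not enough type-C units and type-D units
  blocked: T_d wants (4, 2, 6), pool (3, 3, 4) — not enough type-C units and type-D units
Post-grant, the permanently blocked set is T_g, T_i, T_c, T_e and T_d.


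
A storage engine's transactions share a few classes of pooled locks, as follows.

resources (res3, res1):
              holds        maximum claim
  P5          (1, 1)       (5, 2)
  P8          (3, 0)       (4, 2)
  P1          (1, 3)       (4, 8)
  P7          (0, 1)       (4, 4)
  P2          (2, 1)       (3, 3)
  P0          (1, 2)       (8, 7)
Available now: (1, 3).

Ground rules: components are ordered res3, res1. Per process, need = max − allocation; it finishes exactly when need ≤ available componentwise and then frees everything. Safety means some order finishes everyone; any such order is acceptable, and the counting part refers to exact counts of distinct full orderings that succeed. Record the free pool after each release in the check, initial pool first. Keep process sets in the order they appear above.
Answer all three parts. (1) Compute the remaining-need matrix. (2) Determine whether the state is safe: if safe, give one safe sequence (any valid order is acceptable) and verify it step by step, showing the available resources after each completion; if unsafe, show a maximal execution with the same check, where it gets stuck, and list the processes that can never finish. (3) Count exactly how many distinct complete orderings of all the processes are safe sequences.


(1) Need matrix, components ordered res3, res1:
  P5: (4, 1)
  P8: (1, 2)
  P1: (3, 5)
  P7: (4, 3)
  P2: (1, 2)
  P0: (7, 5)
(2) SAFE. One safe sequence: P8, P2, P7, P1, P5, P0.
Key observation: reading the order forward, P8 is the first process whose need (1, 2) meets the free pool (1, 3) exactly on a resource it requests.
Verifying each step:
  pool = (1, 3)
  P8 needs (1, 2) <= (1, 3) -> finishes; pool += (3, 0) = (4, 3)
  P2 needs (1, 2) <= (4, 3) -> finishes; pool += (2, 1) = (6, 4)
  P7 needs (4, 3) <= (6, 4) -> finishes; pool += (0, 1) = (6, 5)
  P1 needs (3, 5) <= (6, 5) -> finishes; pool += (1, 3) = (7, 8)
  P5 needs (4, 1) <= (7, 8) -> finishes; pool += (1, 1) = (8, 9)
  P0 needs (7, 5) <= (8, 9) -> finishes; pool += (1, 2) = (9, 11)
(3) The exact count: 36 of the possible complete orderings are safe sequences.


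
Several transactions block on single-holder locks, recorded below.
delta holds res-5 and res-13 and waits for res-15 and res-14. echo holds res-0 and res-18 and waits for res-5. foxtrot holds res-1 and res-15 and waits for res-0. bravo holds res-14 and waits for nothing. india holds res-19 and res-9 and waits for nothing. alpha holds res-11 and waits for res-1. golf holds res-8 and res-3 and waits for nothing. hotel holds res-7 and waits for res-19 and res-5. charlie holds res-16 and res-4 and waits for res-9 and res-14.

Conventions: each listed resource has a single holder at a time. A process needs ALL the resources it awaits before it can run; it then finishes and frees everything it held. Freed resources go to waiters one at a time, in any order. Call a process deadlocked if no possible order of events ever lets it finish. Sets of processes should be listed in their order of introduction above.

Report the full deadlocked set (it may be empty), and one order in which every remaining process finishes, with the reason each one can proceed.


Deadlocked set: delta, echo, foxtrot, alpha and hotel.
Key observation: delta -> foxtrot -> echo -> delta is a circular wait — nothing in it can go first; alpha and hotel wait into the deadlock from upstream.
The rest can finish in the order india, golf, bravo, charlie.
Step-by-step check:
  india: no waits; runs immediately, freeing res-19 and res-9
  golf: no waits; runs immediately, freeing res-8 and res-3
  bravo: no waits; runs immediately, freeing res-14
  charlie: everything it awaited (res-9 and res-14) is free; runs, freeing res-16 and res-4


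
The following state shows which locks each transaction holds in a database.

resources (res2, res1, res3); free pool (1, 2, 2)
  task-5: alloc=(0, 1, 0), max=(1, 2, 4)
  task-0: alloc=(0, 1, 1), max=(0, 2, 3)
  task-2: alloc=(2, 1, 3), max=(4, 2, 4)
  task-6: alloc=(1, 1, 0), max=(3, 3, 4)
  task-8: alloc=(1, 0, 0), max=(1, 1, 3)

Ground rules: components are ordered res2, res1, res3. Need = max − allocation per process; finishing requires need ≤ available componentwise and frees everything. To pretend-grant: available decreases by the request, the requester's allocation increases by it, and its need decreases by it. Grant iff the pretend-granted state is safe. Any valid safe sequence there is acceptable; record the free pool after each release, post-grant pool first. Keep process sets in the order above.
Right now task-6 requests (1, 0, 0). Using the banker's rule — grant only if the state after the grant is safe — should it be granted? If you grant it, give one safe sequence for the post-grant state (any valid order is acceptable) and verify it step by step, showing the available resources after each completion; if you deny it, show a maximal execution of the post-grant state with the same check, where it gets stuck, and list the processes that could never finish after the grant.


DENY: after the grant no complete ordering would exist.
Key observation: after task-0, task-8 the pool peaks at (1, 3, 3), and each blocked process is short somewhere: task-5 on res3; task-2 on res2; task-6 on res3.
On the post-grant state, task-0, task-8 is a maximal run — nothing extends it. Step-by-step check:
  pool = (0, 2, 2)
  task-0 needs (0, 1, 2) <= (0, 2, 2) -> finishes; pool += (0, 1, 1) = (0, 3, 3)
  task-8 needs (0, 1, 3) <= (0, 3, 3) -> finishes; pool += (1, 0, 0) = (1, 3, 3)
  task-5 still needs (1, 1, 4) but only (1, 3, 3) is free — short on res3
  task-2 still needs (2, 1, 1) but only (1, 3, 3) is free — short on res2
  task-6 still needs (1, 2, 4) but only (1, 3, 3) is free — short on res3
Post-grant, the permanently blocked set is task-5, task-2 and task-6.


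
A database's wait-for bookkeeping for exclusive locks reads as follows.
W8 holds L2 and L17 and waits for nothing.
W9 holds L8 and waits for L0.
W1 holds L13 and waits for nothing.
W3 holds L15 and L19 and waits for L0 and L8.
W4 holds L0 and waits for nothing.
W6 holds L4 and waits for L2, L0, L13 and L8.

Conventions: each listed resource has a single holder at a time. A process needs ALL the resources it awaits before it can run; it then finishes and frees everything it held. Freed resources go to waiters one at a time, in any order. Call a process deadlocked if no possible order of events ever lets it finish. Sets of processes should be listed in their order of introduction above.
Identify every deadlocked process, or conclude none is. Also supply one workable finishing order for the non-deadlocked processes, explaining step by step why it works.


No process is deadlocked.
Key observation: the wait relation is loop-free; peeling off processes with no waits unwinds the whole state.
A valid finishing order for the others: W8, W4, W9, W1, W6, W3.
Verifying each step:
  W8: no waits; runs immediately, freeing L2 and L17
  W4: no waits; runs immediately, freeing L0
  run W9 (all its waits — L0 — are resolved); releases L8
  W1: no waits; runs immediately, freeing L13
  run W6 (all its waits — L2, L0, L13 and L8 — are resolved); releases L4
  run W3 (all its waits — L0 and L8 — are resolved); releases L15 and L19


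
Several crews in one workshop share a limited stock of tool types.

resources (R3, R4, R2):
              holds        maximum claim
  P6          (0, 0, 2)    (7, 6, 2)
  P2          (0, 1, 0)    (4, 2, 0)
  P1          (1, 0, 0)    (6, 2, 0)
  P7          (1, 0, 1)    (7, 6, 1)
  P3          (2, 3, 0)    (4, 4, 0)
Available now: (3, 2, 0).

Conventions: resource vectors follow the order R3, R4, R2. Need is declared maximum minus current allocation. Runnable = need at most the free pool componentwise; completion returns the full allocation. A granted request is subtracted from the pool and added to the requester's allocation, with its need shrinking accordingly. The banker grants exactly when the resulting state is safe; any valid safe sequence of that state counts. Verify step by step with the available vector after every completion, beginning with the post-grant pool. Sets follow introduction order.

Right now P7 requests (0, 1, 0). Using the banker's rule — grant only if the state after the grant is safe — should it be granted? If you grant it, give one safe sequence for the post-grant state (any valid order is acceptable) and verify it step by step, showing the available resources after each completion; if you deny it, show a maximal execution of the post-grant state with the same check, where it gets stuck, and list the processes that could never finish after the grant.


GRANT — the state after the grant stays safe, e.g. via P3, P1, P2, P7, P6.
Key observation: with (3, 1, 0) left after the transfer, P3 can run at once — the state stays safe.
Check on the post-grant state, step by step:
  pool = (3, 1, 0)
  run P3 (needs (2, 1, 0), free (3, 1, 0)); after release of (2, 3, 0) the pool is (5, 4, 0)
  run P1 (needs (5, 2, 0), free (5, 4, 0)); after release of (1, 0, 0) the pool is (6, 4, 0)
  run P2 (needs (4, 1, 0), free (6, 4, 0)); after release of (0, 1, 0) the pool is (6, 5, 0)
  run P7 (needs (6, 5, 0), free (6, 5, 0)); after release of (1, 1, 1) the pool is (7, 6, 1)
  run P6 (needs (7, 6, 0), free (7, 6, 1)); after release of (0, 0, 2) the pool is (7, 6, 3)


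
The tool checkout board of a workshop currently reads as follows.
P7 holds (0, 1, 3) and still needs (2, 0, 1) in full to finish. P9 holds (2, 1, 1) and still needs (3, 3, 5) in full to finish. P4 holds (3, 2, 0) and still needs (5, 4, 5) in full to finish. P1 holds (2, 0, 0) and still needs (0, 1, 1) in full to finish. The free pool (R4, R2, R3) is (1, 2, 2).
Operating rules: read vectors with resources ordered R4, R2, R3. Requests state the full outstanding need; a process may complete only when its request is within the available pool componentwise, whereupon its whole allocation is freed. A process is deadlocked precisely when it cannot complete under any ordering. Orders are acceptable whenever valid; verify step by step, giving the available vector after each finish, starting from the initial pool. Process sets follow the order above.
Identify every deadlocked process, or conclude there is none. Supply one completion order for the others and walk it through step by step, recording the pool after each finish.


No process is deadlocked.
Key observation: there is always a runnable process — P1 first — so the state unwinds completely.
One completion order for the rest: P1, P7, P9, P4. Walking it through:
  pool = (1, 2, 2)
  run P1 (needs (0, 1, 1), free (1, 2, 2)); after release of (2, 0, 0) the pool is (3, 2, 2)
  run P7 (needs (2, 0, 1), free (3, 2, 2)); after release of (0, 1, 3) the pool is (3, 3, 5)
  run P9 (needs (3, 3, 5), free (3, 3, 5)); after release of (2, 1, 1) the pool is (5, 4, 6)
  run P4 (needs (5, 4, 5), free (5, 4, 6)); after release of (3, 2, 0) the pool is (8, 6, 6)


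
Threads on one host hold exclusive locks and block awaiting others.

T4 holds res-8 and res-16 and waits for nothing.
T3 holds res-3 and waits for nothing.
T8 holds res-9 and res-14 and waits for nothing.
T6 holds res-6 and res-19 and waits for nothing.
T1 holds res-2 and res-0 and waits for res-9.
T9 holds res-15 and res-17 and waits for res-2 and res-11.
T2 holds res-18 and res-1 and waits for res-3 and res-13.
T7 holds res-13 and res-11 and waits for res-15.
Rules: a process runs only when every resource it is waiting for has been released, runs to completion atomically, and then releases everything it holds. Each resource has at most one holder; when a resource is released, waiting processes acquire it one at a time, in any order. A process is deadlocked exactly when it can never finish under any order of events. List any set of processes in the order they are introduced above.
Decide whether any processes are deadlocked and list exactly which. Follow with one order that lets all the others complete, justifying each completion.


The deadlocked set is T9, T2 and T7.
Key observation: nobody on the ring T9 -> T7 -> T9 can start until another member finishes, which never happens; T2 waits into the deadlock from upstream.
One completion order for the rest: T8, T4, T3, T1, T6.
Step-by-step check:
  T8: no waits; runs immediately, freeing res-9 and res-14
  T4: no waits; runs immediately, freeing res-8 and res-16
  T3: no waits; runs immediately, freeing res-3
  run T1 (all its waits — res-9 — are resolved); releases res-2 and res-0
  T6: no waits; runs immediately, freeing res-6 and res-19


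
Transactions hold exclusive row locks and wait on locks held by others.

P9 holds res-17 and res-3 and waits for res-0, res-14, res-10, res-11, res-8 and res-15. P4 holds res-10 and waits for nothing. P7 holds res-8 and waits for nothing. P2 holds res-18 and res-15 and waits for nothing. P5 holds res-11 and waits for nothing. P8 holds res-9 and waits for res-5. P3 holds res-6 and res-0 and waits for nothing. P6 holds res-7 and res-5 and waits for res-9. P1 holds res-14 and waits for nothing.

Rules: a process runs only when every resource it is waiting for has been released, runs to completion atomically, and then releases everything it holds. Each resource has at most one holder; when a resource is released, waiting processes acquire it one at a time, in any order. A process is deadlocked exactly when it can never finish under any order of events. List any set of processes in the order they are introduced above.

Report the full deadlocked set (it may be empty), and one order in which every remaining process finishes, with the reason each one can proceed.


Deadlocked set: P8 and P6.
Key observation: the wait chain closes on itself along P8 -> P6 -> P8; no other process is dragged down with it.
A valid finishing order for the others: P2, P5, P4, P7, P3, P1, P9.
Check, step by step:
  P2: no waits; runs immediately, freeing res-18 and res-15
  P5: no waits; runs immediately, freeing res-11
  P4: no waits; runs immediately, freeing res-10
  P7: no waits; runs immediately, freeing res-8
  P3: no waits; runs immediately, freeing res-6 and res-0
  P1: no waits; runs immediately, freeing res-14
  P9 waits on res-0, res-14, res-10, res-11, res-8 and res-15 — all released -> runs and releases res-17 and res-3


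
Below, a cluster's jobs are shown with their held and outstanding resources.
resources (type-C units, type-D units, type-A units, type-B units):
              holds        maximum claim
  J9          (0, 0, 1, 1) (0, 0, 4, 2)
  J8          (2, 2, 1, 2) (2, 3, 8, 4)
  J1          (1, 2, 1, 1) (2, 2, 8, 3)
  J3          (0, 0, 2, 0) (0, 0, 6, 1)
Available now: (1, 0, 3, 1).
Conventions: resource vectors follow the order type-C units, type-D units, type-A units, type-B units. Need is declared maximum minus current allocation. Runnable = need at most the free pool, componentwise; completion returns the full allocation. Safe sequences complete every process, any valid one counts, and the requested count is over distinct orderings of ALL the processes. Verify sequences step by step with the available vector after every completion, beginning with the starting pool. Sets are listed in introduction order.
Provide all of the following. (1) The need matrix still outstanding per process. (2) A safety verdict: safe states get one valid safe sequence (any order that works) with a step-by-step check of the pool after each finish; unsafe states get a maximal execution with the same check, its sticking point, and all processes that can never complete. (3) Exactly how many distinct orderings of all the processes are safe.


(1) Outstanding need per process (order type-C units, type-D units, type-A units, type-B units):
  J9: (0, 0, 3, 1)
  J8: (0, 1, 7, 2)
  J1: (1, 0, 7, 2)
  J3: (0, 0, 4, 1)
(2) UNSAFE — no complete ordering exists.
Key observation: after J9, J3 complete, (1, 0, 6, 2) is the best the pool ever gets, yet each leftover process wants more type-A units.
The run J9, J3 cannot be extended any further. Walking it through:
  pool = (1, 0, 3, 1)
  run J9 (needs (0, 0, 3, 1), free (1, 0, 3, 1)); after release of (0, 0, 1, 1) the pool is (1, 0, 4, 2)
  run J3 (needs (0, 0, 4, 1), free (1, 0, 4, 2)); after release of (0, 0, 2, 0) the pool is (1, 0, 6, 2)
  J8 still needs (0, 1, 7, 2) but only (1, 0, 6, 2) is free — short on type-D units and type-A units
  J1 still needs (1, 0, 7, 2) but only (1, 0, 6, 2) is free — short on type-A units
Never able to finish: J8 and J1.
(3) Exactly 0 of the possible complete orderings are safe sequences.


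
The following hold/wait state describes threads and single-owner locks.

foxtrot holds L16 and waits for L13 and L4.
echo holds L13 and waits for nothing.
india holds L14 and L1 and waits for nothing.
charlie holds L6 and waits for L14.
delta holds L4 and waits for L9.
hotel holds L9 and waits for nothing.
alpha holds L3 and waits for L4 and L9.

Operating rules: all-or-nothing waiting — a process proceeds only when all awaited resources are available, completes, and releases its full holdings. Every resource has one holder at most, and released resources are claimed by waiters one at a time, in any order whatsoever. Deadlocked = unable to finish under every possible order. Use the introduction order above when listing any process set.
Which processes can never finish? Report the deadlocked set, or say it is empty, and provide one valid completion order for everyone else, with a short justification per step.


No process is deadlocked.
Key observation: all waits point, directly or indirectly, at processes that can finish, so nothing is permanently blocked.
One completion order for the rest: india, hotel, delta, charlie, echo, alpha, foxtrot.
Verifying each step:
  india waits on nothing -> runs at once and releases L14 and L1
  hotel waits on nothing -> runs at once and releases L9
  run delta (all its waits — L9 — are resolved); releases L4
  run charlie (all its waits — L14 — are resolved); releases L6
  echo waits on nothing -> runs at once and releases L13
  run alpha (all its waits — L4 and L9 — are resolved); releases L3
  run foxtrot (all its waits — L13 and L4 — are resolved); releases L16


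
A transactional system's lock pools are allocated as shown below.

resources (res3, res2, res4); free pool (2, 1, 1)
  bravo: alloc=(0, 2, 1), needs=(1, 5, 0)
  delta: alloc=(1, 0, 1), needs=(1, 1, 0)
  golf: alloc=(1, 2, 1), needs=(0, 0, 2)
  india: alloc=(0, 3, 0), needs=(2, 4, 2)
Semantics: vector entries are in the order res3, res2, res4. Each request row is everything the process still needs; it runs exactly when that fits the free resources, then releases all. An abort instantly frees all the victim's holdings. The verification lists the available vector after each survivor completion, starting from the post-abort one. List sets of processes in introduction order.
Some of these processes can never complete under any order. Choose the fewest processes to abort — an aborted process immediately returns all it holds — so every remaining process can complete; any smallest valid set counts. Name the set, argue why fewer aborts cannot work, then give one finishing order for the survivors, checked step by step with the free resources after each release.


Minimum abort set: bravo.
Key observation: aborting bravo returns (0, 2, 1), and india — hopeless before — runs at step 3 with the returned capacity in the pool.
No smaller set exists: with zero aborts the deadlock remains.
The survivors complete as delta, golf, india. Step-by-step check (starting from the post-abort pool):
  pool = (2, 3, 2)
  run delta (needs (1, 1, 0), free (2, 3, 2)); after release of (1, 0, 1) the pool is (3, 3, 3)
  run golf (needs (0, 0, 2), free (3, 3, 3)); after release of (1, 2, 1) the pool is (4, 5, 4)
  run india (needs (2, 4, 2), free (4, 5, 4)); after release of (0, 3, 0) the pool is (4, 8, 4)


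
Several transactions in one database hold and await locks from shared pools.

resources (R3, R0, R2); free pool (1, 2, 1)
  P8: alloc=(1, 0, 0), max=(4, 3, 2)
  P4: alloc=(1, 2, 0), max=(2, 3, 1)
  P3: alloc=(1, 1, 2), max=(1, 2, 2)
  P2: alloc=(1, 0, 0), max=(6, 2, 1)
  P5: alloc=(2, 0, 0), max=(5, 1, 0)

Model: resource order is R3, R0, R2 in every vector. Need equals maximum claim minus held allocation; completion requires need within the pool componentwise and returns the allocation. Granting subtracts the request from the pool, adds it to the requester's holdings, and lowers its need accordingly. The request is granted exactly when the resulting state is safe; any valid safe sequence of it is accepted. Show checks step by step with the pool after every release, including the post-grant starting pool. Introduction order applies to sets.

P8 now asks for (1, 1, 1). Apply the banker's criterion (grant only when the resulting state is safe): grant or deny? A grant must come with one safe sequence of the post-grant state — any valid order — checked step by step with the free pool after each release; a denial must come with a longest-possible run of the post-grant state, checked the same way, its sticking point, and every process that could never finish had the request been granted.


GRANT — the state after the grant stays safe, e.g. via P3, P4, P8, P5, P2.
Key observation: granting shrinks the pool to (0, 1, 0), yet P3 still fits and the chain goes through.
Step-by-step check of the post-grant state:
  pool = (0, 1, 0)
  run P3 (needs (0, 1, 0), free (0, 1, 0)); after release of (1, 1, 2) the pool is (1, 2, 2)
  run P4 (needs (1, 1, 1), free (1, 2, 2)); after release of (1, 2, 0) the pool is (2, 4, 2)
  run P8 (needs (2, 2, 1), free (2, 4, 2)); after release of (2, 1, 1) the pool is (4, 5, 3)
  run P5 (needs (3, 1, 0), free (4, 5, 3)); after release of (2, 0, 0) the pool is (6, 5, 3)
  run P2 (needs (5, 2, 1), free (6, 5, 3)); after release of (1, 0, 0) the pool is (7, 5, 3)


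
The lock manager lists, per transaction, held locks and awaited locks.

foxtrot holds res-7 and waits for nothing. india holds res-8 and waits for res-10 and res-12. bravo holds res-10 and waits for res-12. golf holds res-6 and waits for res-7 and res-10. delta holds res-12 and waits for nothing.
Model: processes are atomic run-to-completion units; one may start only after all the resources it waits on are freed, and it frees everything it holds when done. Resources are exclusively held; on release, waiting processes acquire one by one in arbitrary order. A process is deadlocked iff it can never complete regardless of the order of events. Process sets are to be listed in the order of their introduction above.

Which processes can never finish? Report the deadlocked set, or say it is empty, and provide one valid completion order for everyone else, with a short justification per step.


No process is deadlocked.
Key observation: no waiting chain loops back on itself — every chain ends at a process that waits on nothing, so everyone eventually runs.
One completion order for the rest: foxtrot, delta, bravo, india, golf.
Step-by-step check:
  foxtrot waits on nothing -> runs at once and releases res-7
  delta waits on nothing -> runs at once and releases res-12
  run bravo (all its waits — res-12 — are resolved); releases res-10
  run india (all its waits — res-10 and res-12 — are resolved); releases res-8
  run golf (all its waits — res-7 and res-10 — are resolved); releases res-6


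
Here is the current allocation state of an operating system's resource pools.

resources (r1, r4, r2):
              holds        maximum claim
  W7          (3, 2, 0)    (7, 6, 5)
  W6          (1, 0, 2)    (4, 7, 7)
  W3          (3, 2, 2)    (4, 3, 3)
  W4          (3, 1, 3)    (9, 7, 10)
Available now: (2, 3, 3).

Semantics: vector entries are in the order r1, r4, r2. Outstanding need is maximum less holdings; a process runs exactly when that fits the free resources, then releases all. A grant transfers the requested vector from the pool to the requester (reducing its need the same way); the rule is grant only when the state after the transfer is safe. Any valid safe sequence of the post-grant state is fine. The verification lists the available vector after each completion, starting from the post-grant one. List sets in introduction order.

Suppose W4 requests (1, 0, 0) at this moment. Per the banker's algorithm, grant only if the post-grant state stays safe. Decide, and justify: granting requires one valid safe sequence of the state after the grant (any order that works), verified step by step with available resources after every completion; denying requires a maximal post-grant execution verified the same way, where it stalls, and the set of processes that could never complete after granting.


GRANT — the state after the grant stays safe, e.g. via W3, W7, W6, W4.
Key observation: granting shrinks the pool to (1, 3, 3), yet W3 still fits and the chain goes through.
Check on the post-grant state, step by step:
  pool = (1, 3, 3)
  run W3 (needs (1, 1, 1), free (1, 3, 3)); after release of (3, 2, 2) the pool is (4, 5, 5)
  run W7 (needs (4, 4, 5), free (4, 5, 5)); after release of (3, 2, 0) the pool is (7, 7, 5)
  run W6 (needs (3, 7, 5), free (7, 7, 5)); after release of (1, 0, 2) the pool is (8, 7, 7)
  run W4 (needs (5, 6, 7), free (8, 7, 7)); after release of (4, 1, 3) the pool is (12, 8, 10)


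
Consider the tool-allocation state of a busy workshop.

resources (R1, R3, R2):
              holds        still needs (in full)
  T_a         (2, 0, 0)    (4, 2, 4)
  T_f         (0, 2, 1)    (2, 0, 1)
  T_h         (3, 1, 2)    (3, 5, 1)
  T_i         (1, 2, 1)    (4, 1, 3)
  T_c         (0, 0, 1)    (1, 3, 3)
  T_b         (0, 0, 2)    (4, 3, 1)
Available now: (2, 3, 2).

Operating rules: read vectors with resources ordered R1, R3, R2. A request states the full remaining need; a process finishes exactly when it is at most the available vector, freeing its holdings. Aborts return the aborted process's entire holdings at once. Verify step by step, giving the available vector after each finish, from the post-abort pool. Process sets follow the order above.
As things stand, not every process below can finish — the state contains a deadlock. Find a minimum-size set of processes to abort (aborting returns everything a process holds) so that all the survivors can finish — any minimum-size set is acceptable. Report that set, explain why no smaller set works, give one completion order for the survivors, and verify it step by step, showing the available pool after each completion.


Minimum abort set: T_a.
Key observation: the returned (2, 0, 0) from T_a is what brings T_b — unrunnable before, under any order — into play at step 1.
Why nothing smaller works: aborting no one leaves the state deadlocked as given.
Survivors finish in the order: T_b, T_i, T_c, T_h, T_f. Verifying each step (pool after the aborts first):
  pool = (4, 3, 2)
  run T_b (needs (4, 3, 1), free (4, 3, 2)); after release of (0, 0, 2) the pool is (4, 3, 4)
  run T_i (needs (4, 1, 3), free (4, 3, 4)); after release of (1, 2, 1) the pool is (5, 5, 5)
  run T_c (needs (1, 3, 3), free (5, 5, 5)); after release of (0, 0, 1) the pool is (5, 5, 6)
  run T_h (needs (3, 5, 1), free (5, 5, 6)); after release of (3, 1, 2) the pool is (8, 6, 8)
  run T_f (needs (2, 0, 1), free (8, 6, 8)); after release of (0, 2, 1) the pool is (8, 8, 9)


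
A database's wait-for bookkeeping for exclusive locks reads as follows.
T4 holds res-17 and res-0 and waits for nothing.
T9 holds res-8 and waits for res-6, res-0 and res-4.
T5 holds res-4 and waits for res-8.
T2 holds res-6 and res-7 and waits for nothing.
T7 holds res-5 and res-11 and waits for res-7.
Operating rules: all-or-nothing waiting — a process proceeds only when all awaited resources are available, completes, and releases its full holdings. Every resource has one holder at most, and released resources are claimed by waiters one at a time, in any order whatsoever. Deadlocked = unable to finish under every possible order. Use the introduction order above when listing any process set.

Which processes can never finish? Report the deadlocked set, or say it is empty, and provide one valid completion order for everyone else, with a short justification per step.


The deadlocked set is T9 and T5.
Key observation: the wait chain closes on itself along T9 -> T5 -> T9; no other process is dragged down with it.
The rest can finish in the order T4, T2, T7.
Step-by-step check:
  T4 waits on nothing -> runs at once and releases res-17 and res-0
  T2 waits on nothing -> runs at once and releases res-6 and res-7
  T7: everything it awaited (res-7) is free; runs, freeing res-5 and res-11


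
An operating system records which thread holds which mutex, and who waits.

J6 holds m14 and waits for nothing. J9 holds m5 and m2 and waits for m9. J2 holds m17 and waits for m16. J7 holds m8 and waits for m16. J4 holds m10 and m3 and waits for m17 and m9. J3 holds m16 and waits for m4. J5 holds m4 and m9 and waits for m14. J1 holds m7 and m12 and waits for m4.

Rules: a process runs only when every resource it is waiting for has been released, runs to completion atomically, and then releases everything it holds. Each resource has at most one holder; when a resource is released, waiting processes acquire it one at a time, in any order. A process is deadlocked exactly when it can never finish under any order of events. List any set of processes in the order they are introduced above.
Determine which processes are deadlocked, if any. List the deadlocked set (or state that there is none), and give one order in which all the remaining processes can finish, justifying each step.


No process is deadlocked.
Key observation: the wait relation is loop-free; peeling off processes with no waits unwinds the whole state.
The rest can finish in the order J6, J5, J3, J2, J7, J9, J1, J4.
Check, step by step:
  J6 waits on nothing -> runs at once and releases m14
  run J5 (all its waits — m14 — are resolved); releases m4 and m9
  run J3 (all its waits — m4 — are resolved); releases m16
  run J2 (all its waits — m16 — are resolved); releases m17
  run J7 (all its waits — m16 — are resolved); releases m8
  run J9 (all its waits — m9 — are resolved); releases m5 and m2
  run J1 (all its waits — m4 — are resolved); releases m7 and m12
  run J4 (all its waits — m17 and m9 — are resolved); releases m10 and m3
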